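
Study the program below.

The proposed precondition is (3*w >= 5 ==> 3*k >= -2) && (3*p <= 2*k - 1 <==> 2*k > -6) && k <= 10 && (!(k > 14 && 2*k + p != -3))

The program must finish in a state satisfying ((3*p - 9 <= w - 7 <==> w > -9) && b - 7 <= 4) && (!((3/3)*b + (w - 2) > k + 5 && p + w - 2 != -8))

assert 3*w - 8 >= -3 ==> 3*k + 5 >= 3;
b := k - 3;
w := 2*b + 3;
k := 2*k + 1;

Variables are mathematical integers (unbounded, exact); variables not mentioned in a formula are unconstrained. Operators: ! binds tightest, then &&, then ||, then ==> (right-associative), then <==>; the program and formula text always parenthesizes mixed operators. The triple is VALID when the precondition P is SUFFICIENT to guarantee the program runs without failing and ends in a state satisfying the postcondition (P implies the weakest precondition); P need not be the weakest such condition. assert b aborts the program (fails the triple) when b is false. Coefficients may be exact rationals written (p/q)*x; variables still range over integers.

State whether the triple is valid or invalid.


Working backward. After the program, the postcondition ((3*p - 9 <= w - 7 <==> w > -9) && b - 7 <= 4) && (!((3/3)*b + (w - 2) > k + 5 && p + w - 2 != -8)) must hold; in canonical form it is (3*p <= w + 2 <==> w > -9) && b <= 11 && (!(b + w > k + 7 && p + w != -6)).
Before k := 2*k + 1: (3*p <= w + 2 <==> w > -9) && b <= 11 && (!(b + w > 2*k + 8 && p + w != -6))
Before w := 2*b + 3: (3*p <= 2*b + 5 <==> 2*b > -12) && b <= 11 && (!(3*b > 2*k + 5 && 2*b + p != -9))
Before b := k - 3: (3*p <= 2*k - 1 <==> 2*k > -6) && k <= 14 && (!(k > 14 && 2*k + p != -3))
Before assert 3*w - 8 >= -3 ==> 3*k + 5 >= 3: (3*w >= 5 ==> 3*k >= -2) && (3*p <= 2*k - 1 <==> 2*k > -6) && k <= 14 && (!(k > 14 && 2*k + p != -3))
The weakest precondition is (3*w >= 5 ==> 3*k >= -2) && (3*p <= 2*k - 1 <==> 2*k > -6) && k <= 14 && (!(k > 14 && 2*k + p != -3)).
Check whether (3*w >= 5 ==> 3*k >= -2) && (3*p <= 2*k - 1 <==> 2*k > -6) && k <= 10 && (!(k > 14 && 2*k + p != -3)) implies it.
Every state satisfying the precondition satisfies the weakest precondition: the implication holds.
Answer: valid


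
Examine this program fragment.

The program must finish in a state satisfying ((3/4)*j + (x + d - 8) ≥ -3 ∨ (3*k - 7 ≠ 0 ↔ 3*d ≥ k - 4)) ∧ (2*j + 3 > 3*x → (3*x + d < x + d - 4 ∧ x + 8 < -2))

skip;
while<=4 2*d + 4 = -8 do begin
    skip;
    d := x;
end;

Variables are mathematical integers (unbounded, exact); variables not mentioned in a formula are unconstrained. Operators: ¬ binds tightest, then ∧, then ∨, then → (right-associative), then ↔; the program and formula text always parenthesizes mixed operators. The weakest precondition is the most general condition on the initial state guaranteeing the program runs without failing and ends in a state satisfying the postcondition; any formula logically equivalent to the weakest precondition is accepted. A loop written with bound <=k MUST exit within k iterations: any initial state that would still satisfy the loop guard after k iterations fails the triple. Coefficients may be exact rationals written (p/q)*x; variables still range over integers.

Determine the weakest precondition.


Working backward. After the program, the postcondition ((3/4)*j + (x + d - 8) ≥ -3 ∨ (3*k - 7 ≠ 0 ↔ 3*d ≥ k - 4)) ∧ (2*j + 3 > 3*x → (3*x + d < x + d - 4 ∧ x + 8 < -2)) must hold; in canonical form it is (d + (3/4)*j + x ≥ 5 ∨ (3*k ≠ 7 ↔ 3*d ≥ k - 4)) ∧ (2*j > 3*x - 3 → (2*x < -4 ∧ x < -10)).
Before the loop (bound <=4), unroll the exhaustion recursion (WP_0 = exit-now case; WP_j = one more guarded iteration, up to j = 4):
  WP_0: (¬(2*d = -12)) ∧ (d + (3/4)*j + x ≥ 5 ∨ (3*k ≠ 7 ↔ 3*d ≥ k - 4)) ∧ (2*j > 3*x - 3 → (2*x < -4 ∧ x < -10))
  WP_1: (2*d = -12 → ((¬(2*x = -12)) ∧ ((3/4)*j + 2*x ≥ 5 ∨ (3*k ≠ 7 ↔ 3*x ≥ k - 4)) ∧ (2*j > 3*x - 3 → (2*x < -4 ∧ x < -10)))) ∧ ((¬(2*d = -12)) → ((d + (3/4)*j + x ≥ 5 ∨ (3*k ≠ 7 ↔ 3*d ≥ k - 4)) ∧ (2*j > 3*x - 3 → (2*x < -4 ∧ x < -10))))
  WP_2: (2*d = -12 → ((2*x = -12 → ((¬(2*x = -12)) ∧ ((3/4)*j + 2*x ≥ 5 ∨ (3*k ≠ 7 ↔ 3*x ≥ k - 4)) ∧ (2*j > 3*x - 3 → (2*x < -4 ∧ x < -10)))) ∧ ((¬(2*x = -12)) → (((3/4)*j + 2*x ≥ 5 ∨ (3*k ≠ 7 ↔ 3*x ≥ k - 4)) ∧ (2*j > 3*x - 3 → (2*x < -4 ∧ x < -10)))))) ∧ ((¬(2*d = -12)) → ((d + (3/4)*j + x ≥ 5 ∨ (3*k ≠ 7 ↔ 3*d ≥ k - 4)) ∧ (2*j > 3*x - 3 → (2*x < -4 ∧ x < -10))))
  WP_3: (2*d = -12 → ((2*x = -12 → ((2*x = -12 → ((¬(2*x = -12)) ∧ ((3/4)*j + 2*x ≥ 5 ∨ (3*k ≠ 7 ↔ 3*x ≥ k - 4)) ∧ (2*j > 3*x - 3 → (2*x < -4 ∧ x < -10)))) ∧ ((¬(2*x = -12)) → (((3/4)*j + 2*x ≥ 5 ∨ (3*k ≠ 7 ↔ 3*x ≥ k - 4)) ∧ (2*j > 3*x - 3 → (2*x < -4 ∧ x < -10)))))) ∧ ((¬(2*x = -12)) → (((3/4)*j + 2*x ≥ 5 ∨ (3*k ≠ 7 ↔ 3*x ≥ k - 4)) ∧ (2*j > 3*x - 3 → (2*x < -4 ∧ x < -10)))))) ∧ ((¬(2*d = -12)) → ((d + (3/4)*j + x ≥ 5 ∨ (3*k ≠ 7 ↔ 3*d ≥ k - 4)) ∧ (2*j > 3*x - 3 → (2*x < -4 ∧ x < -10))))
  WP_4: (2*d = -12 → ((2*x = -12 → ((2*x = -12 → ((2*x = -12 → ((¬(2*x = -12)) ∧ ((3/4)*j + 2*x ≥ 5 ∨ (3*k ≠ 7 ↔ 3*x ≥ k - 4)) ∧ (2*j > 3*x - 3 → (2*x < -4 ∧ x < -10)))) ∧ ((¬(2*x = -12)) → (((3/4)*j + 2*x ≥ 5 ∨ (3*k ≠ 7 ↔ 3*x ≥ k - 4)) ∧ (2*j > 3*x - 3 → (2*x < -4 ∧ x < -10)))))) ∧ ((¬(2*x = -12)) → (((3/4)*j + 2*x ≥ 5 ∨ (3*k ≠ 7 ↔ 3*x ≥ k - 4)) ∧ (2*j > 3*x - 3 → (2*x < -4 ∧ x < -10)))))) ∧ ((¬(2*x = -12)) → (((3/4)*j + 2*x ≥ 5 ∨ (3*k ≠ 7 ↔ 3*x ≥ k - 4)) ∧ (2*j > 3*x - 3 → (2*x < -4 ∧ x < -10)))))) ∧ ((¬(2*d = -12)) → ((d + (3/4)*j + x ≥ 5 ∨ (3*k ≠ 7 ↔ 3*d ≥ k - 4)) ∧ (2*j > 3*x - 3 → (2*x < -4 ∧ x < -10))))
So before the loop: (2*d = -12 → ((2*x = -12 → ((2*x = -12 → ((2*x = -12 → ((¬(2*x = -12)) ∧ ((3/4)*j + 2*x ≥ 5 ∨ (3*k ≠ 7 ↔ 3*x ≥ k - 4)) ∧ (2*j > 3*x - 3 → (2*x < -4 ∧ x < -10)))) ∧ ((¬(2*x = -12)) → (((3/4)*j + 2*x ≥ 5 ∨ (3*k ≠ 7 ↔ 3*x ≥ k - 4)) ∧ (2*j > 3*x - 3 → (2*x < -4 ∧ x < -10)))))) ∧ ((¬(2*x = -12)) → (((3/4)*j + 2*x ≥ 5 ∨ (3*k ≠ 7 ↔ 3*x ≥ k - 4)) ∧ (2*j > 3*x - 3 → (2*x < -4 ∧ x < -10)))))) ∧ ((¬(2*x = -12)) → (((3/4)*j + 2*x ≥ 5 ∨ (3*k ≠ 7 ↔ 3*x ≥ k - 4)) ∧ (2*j > 3*x - 3 → (2*x < -4 ∧ x < -10)))))) ∧ ((¬(2*d = -12)) → ((d + (3/4)*j + x ≥ 5 ∨ (3*k ≠ 7 ↔ 3*d ≥ k - 4)) ∧ (2*j > 3*x - 3 → (2*x < -4 ∧ x < -10))))
Before skip: (2*d = -12 → ((2*x = -12 → ((2*x = -12 → ((2*x = -12 → ((¬(2*x = -12)) ∧ ((3/4)*j + 2*x ≥ 5 ∨ (3*k ≠ 7 ↔ 3*x ≥ k - 4)) ∧ (2*j > 3*x - 3 → (2*x < -4 ∧ x < -10)))) ∧ ((¬(2*x = -12)) → (((3/4)*j + 2*x ≥ 5 ∨ (3*k ≠ 7 ↔ 3*x ≥ k - 4)) ∧ (2*j > 3*x - 3 → (2*x < -4 ∧ x < -10)))))) ∧ ((¬(2*x = -12)) → (((3/4)*j + 2*x ≥ 5 ∨ (3*k ≠ 7 ↔ 3*x ≥ k - 4)) ∧ (2*j > 3*x - 3 → (2*x < -4 ∧ x < -10)))))) ∧ ((¬(2*x = -12)) → (((3/4)*j + 2*x ≥ 5 ∨ (3*k ≠ 7 ↔ 3*x ≥ k - 4)) ∧ (2*j > 3*x - 3 → (2*x < -4 ∧ x < -10)))))) ∧ ((¬(2*d = -12)) → ((d + (3/4)*j + x ≥ 5 ∨ (3*k ≠ 7 ↔ 3*d ≥ k - 4)) ∧ (2*j > 3*x - 3 → (2*x < -4 ∧ x < -10))))
Answer: WP = (2*d = -12 → ((2*x = -12 → ((2*x = -12 → ((2*x = -12 → ((¬(2*x = -12)) ∧ ((3/4)*j + 2*x ≥ 5 ∨ (3*k ≠ 7 ↔ 3*x ≥ k - 4)) ∧ (2*j > 3*x - 3 → (2*x < -4 ∧ x < -10)))) ∧ ((¬(2*x = -12)) → (((3/4)*j + 2*x ≥ 5 ∨ (3*k ≠ 7 ↔ 3*x ≥ k - 4)) ∧ (2*j > 3*x - 3 → (2*x < -4 ∧ x < -10)))))) ∧ ((¬(2*x = -12)) → (((3/4)*j + 2*x ≥ 5 ∨ (3*k ≠ 7 ↔ 3*x ≥ k - 4)) ∧ (2*j > 3*x - 3 → (2*x < -4 ∧ x < -10)))))) ∧ ((¬(2*x = -12)) → (((3/4)*j + 2*x ≥ 5 ∨ (3*k ≠ 7 ↔ 3*x ≥ k - 4)) ∧ (2*j > 3*x - 3 → (2*x < -4 ∧ x < -10)))))) ∧ ((¬(2*d = -12)) → ((d + (3/4)*j + x ≥ 5 ∨ (3*k ≠ 7 ↔ 3*d ≥ k - 4)) ∧ (2*j > 3*x - 3 → (2*x < -4 ∧ x < -10))))


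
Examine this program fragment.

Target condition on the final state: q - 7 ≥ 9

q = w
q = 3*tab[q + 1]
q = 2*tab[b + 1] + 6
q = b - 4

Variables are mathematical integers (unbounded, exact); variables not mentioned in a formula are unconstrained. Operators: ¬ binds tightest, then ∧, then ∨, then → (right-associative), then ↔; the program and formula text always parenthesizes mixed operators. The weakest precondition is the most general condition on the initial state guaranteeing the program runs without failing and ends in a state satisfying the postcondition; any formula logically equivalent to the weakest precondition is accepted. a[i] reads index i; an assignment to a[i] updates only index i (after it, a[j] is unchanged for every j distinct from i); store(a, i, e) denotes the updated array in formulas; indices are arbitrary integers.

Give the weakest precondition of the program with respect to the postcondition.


Working backward. After the program, the postcondition q - 7 ≥ 9 must hold; in canonical form it is q ≥ 16.
Before q := b - 4: b ≥ 20
Before q := 2*tab[b + 1] + 6: b ≥ 20
Before q := 3*tab[q + 1]: b ≥ 20
Before q := w: b ≥ 20
Answer: WP = b ≥ 20


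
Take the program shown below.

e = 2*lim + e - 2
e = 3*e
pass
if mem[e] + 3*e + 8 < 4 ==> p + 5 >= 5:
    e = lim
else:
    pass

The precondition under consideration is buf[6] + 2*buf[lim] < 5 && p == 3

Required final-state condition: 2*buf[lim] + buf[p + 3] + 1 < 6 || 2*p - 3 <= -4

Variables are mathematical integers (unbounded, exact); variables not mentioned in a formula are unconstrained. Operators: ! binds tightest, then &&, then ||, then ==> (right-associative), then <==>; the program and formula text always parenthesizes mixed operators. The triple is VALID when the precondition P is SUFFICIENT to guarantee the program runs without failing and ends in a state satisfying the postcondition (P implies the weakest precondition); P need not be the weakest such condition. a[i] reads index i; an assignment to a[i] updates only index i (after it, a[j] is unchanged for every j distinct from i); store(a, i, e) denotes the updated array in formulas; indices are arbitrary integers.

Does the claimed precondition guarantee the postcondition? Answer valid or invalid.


Working backward. After the program, the postcondition 2*buf[lim] + buf[p + 3] + 1 < 6 || 2*p - 3 <= -4 must hold; in canonical form it is buf[p + 3] + 2*buf[lim] < 5 || 2*p <= -1.
Then branch requires buf[p + 3] + 2*buf[lim] < 5 || 2*p <= -1; else branch requires buf[p + 3] + 2*buf[lim] < 5 || 2*p <= -1.
Before the if: ((mem[e] + 3*e < -4 ==> p >= 0) ==> (buf[p + 3] + 2*buf[lim] < 5 || 2*p <= -1)) && ((!(mem[e] + 3*e < -4 ==> p >= 0)) ==> (buf[p + 3] + 2*buf[lim] < 5 || 2*p <= -1))
Before skip: ((mem[e] + 3*e < -4 ==> p >= 0) ==> (buf[p + 3] + 2*buf[lim] < 5 || 2*p <= -1)) && ((!(mem[e] + 3*e < -4 ==> p >= 0)) ==> (buf[p + 3] + 2*buf[lim] < 5 || 2*p <= -1))
Before e := 3*e: ((mem[3*e] + 9*e < -4 ==> p >= 0) ==> (buf[p + 3] + 2*buf[lim] < 5 || 2*p <= -1)) && ((!(mem[3*e] + 9*e < -4 ==> p >= 0)) ==> (buf[p + 3] + 2*buf[lim] < 5 || 2*p <= -1))
Before e := 2*lim + e - 2: ((mem[3*e + 6*lim - 6] + 9*e + 18*lim < 14 ==> p >= 0) ==> (buf[p + 3] + 2*buf[lim] < 5 || 2*p <= -1)) && ((!(mem[3*e + 6*lim - 6] + 9*e + 18*lim < 14 ==> p >= 0)) ==> (buf[p + 3] + 2*buf[lim] < 5 || 2*p <= -1))
The weakest precondition is ((mem[3*e + 6*lim - 6] + 9*e + 18*lim < 14 ==> p >= 0) ==> (buf[p + 3] + 2*buf[lim] < 5 || 2*p <= -1)) && ((!(mem[3*e + 6*lim - 6] + 9*e + 18*lim < 14 ==> p >= 0)) ==> (buf[p + 3] + 2*buf[lim] < 5 || 2*p <= -1)).
Check whether buf[6] + 2*buf[lim] < 5 && p == 3 implies it.
Every state satisfying the precondition satisfies the weakest precondition: the implication holds.
Answer: valid


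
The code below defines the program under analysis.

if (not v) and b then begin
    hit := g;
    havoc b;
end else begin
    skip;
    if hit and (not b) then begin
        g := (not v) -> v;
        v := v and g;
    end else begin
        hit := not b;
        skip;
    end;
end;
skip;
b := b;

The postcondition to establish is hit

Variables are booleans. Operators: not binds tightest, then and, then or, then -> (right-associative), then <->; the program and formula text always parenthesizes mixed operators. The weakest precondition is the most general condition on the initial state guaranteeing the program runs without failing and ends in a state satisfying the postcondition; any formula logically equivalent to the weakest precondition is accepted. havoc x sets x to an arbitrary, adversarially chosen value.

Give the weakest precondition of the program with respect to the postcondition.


Working backward. After the program, hit must hold.
Before b := b: hit
Before skip: hit
Then branch requires g; else branch requires ((hit and (not b)) -> hit) and ((not (hit and (not b))) -> (not b)).
Before the if: (((not v) and b) -> g) and ((not ((not v) and b)) -> (((hit and (not b)) -> hit) and ((not (hit and (not b))) -> (not b))))
Answer: WP = (((not v) and b) -> g) and ((not ((not v) and b)) -> (((hit and (not b)) -> hit) and ((not (hit and (not b))) -> (not b))))


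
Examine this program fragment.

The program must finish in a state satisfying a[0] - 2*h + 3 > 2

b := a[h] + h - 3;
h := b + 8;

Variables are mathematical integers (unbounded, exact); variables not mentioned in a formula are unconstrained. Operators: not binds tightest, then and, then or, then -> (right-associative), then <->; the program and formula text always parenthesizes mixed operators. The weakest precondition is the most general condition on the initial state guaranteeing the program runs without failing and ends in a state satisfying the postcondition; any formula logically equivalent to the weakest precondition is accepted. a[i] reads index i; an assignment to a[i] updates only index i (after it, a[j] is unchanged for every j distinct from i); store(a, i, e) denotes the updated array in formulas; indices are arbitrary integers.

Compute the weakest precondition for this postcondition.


Working backward. After the program, the postcondition a[0] - 2*h + 3 > 2 must hold; in canonical form it is a[0] > 2*h - 1.
Before h := b + 8: a[0] > 2*b + 15
Before b := a[h] + h - 3: a[0] > 2*a[h] + 2*h + 9
Answer: WP = a[0] > 2*a[h] + 2*h + 9


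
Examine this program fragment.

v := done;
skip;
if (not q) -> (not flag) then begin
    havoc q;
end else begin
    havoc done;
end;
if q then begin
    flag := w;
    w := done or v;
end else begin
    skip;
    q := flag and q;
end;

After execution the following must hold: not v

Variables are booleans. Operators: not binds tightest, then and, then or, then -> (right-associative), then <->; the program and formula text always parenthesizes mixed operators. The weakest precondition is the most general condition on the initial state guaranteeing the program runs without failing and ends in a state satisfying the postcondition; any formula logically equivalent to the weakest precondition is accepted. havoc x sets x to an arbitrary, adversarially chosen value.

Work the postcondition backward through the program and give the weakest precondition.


Working backward. After the program, not v must hold.
Then branch requires not v; else branch requires not v.
Before the if: (q -> (not v)) and ((not q) -> (not v))
Then branch requires not v; else branch requires (q -> (not v)) and ((not q) -> (not v)).
Before the if: (((not q) -> (not flag)) -> (not v)) and ((not ((not q) -> (not flag))) -> ((q -> (not v)) and ((not q) -> (not v))))
Before skip: (((not q) -> (not flag)) -> (not v)) and ((not ((not q) -> (not flag))) -> ((q -> (not v)) and ((not q) -> (not v))))
Before v := done: (((not q) -> (not flag)) -> (not done)) and ((not ((not q) -> (not flag))) -> ((q -> (not done)) and ((not q) -> (not done))))
Answer: WP = (((not q) -> (not flag)) -> (not done)) and ((not ((not q) -> (not flag))) -> ((q -> (not done)) and ((not q) -> (not done))))


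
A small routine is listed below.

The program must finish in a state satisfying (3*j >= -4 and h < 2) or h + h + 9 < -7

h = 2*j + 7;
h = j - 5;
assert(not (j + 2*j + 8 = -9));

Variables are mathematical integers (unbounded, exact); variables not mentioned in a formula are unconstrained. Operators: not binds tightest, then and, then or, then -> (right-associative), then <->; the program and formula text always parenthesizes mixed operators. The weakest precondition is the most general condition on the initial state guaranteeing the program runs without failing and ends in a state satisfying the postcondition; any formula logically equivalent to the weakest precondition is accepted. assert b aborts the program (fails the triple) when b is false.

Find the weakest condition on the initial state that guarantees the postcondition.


Working backward. After the program, the postcondition (3*j >= -4 and h < 2) or h + h + 9 < -7 must hold; in canonical form it is (3*j >= -4 and h < 2) or 2*h < -16.
Before assert not (j + 2*j + 8 = -9): (not (3*j = -17)) and ((3*j >= -4 and h < 2) or 2*h < -16)
Before h := j - 5: (not (3*j = -17)) and ((3*j >= -4 and j < 7) or 2*j < -6)
Before h := 2*j + 7: (not (3*j = -17)) and ((3*j >= -4 and j < 7) or 2*j < -6)
Answer: WP = (not (3*j = -17)) and ((3*j >= -4 and j < 7) or 2*j < -6)


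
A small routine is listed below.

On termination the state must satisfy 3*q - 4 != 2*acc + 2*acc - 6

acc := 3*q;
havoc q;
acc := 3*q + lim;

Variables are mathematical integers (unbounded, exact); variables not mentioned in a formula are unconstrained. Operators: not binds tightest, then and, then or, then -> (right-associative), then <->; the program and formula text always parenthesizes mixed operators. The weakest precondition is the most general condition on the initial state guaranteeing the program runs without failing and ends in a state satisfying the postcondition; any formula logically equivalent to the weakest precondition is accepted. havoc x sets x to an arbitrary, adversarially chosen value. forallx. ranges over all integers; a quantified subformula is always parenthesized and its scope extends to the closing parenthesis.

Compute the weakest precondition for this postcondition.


Working backward. After the program, the postcondition 3*q - 4 != 2*acc + 2*acc - 6 must hold; in canonical form it is 3*q != 4*acc - 2.
Before acc := 3*q + lim: 4*lim + 9*q != 2
Before havoc q: forall q_1. 4*lim + 9*q_1 != 2
Before acc := 3*q: forall q_1. 4*lim + 9*q_1 != 2
Answer: WP = forall q_1. 4*lim + 9*q_1 != 2


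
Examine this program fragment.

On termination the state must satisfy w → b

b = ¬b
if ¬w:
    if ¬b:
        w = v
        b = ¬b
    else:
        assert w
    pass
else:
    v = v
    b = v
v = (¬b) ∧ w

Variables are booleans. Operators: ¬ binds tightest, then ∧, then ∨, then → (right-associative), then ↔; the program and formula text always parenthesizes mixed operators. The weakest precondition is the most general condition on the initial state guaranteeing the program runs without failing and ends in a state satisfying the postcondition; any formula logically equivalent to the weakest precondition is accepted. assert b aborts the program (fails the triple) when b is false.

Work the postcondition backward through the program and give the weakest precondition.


Working backward. After the program, w → b must hold.
Before v := (¬b) ∧ w: w → b
Then branch requires ((¬b) → (v → (¬b))) ∧ (b → (w ∧ (w → b))); else branch requires w → v.
Before the if: ((¬w) → (((¬b) → (v → (¬b))) ∧ (b → (w ∧ (w → b))))) ∧ (w → (w → v))
Before b := ¬b: ((¬w) → ((b → (v → b)) ∧ ((¬b) → (w ∧ (w → (¬b)))))) ∧ (w → (w → v))
Answer: WP = ((¬w) → ((b → (v → b)) ∧ ((¬b) → (w ∧ (w → (¬b)))))) ∧ (w → (w → v))


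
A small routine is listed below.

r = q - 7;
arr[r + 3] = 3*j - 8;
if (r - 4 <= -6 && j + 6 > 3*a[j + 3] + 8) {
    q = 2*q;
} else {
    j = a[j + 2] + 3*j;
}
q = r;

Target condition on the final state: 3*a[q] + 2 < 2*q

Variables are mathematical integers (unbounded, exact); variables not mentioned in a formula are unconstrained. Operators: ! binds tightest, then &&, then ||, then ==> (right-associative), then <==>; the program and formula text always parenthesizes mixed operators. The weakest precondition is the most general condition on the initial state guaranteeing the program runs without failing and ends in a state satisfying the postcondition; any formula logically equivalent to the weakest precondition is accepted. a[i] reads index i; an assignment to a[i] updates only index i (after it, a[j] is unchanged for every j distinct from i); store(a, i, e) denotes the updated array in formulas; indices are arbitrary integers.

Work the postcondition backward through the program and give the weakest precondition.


Working backward. After the program, the postcondition 3*a[q] + 2 < 2*q must hold; in canonical form it is 3*a[q] < 2*q - 2.
Before q := r: 3*a[r] < 2*r - 2
Then branch requires 3*a[r] < 2*r - 2; else branch requires 3*a[r] < 2*r - 2.
Before the if: ((r <= -2 && j > 3*a[j + 3] + 2) ==> 3*a[r] < 2*r - 2) && ((!(r <= -2 && j > 3*a[j + 3] + 2)) ==> 3*a[r] < 2*r - 2)
Before arr[r + 3] := 3*j - 8: ((r <= -2 && j > 3*a[j + 3] + 2) ==> 3*a[r] < 2*r - 2) && ((!(r <= -2 && j > 3*a[j + 3] + 2)) ==> 3*a[r] < 2*r - 2)
Before r := q - 7: ((q <= 5 && j > 3*a[j + 3] + 2) ==> 3*a[q - 7] < 2*q - 16) && ((!(q <= 5 && j > 3*a[j + 3] + 2)) ==> 3*a[q - 7] < 2*q - 16)
Answer: WP = ((q <= 5 && j > 3*a[j + 3] + 2) ==> 3*a[q - 7] < 2*q - 16) && ((!(q <= 5 && j > 3*a[j + 3] + 2)) ==> 3*a[q - 7] < 2*q - 16)


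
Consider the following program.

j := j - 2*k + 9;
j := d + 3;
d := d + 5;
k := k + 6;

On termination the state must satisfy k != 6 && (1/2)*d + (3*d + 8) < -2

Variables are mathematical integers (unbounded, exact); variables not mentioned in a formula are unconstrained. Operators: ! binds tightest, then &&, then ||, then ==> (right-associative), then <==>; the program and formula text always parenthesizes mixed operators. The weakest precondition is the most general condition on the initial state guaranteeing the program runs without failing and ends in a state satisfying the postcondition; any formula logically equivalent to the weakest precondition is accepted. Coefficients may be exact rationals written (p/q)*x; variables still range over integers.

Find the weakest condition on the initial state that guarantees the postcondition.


Working backward. After the program, the postcondition k != 6 && (1/2)*d + (3*d + 8) < -2 must hold; in canonical form it is k != 6 && (7/2)*d < -10.
Before k := k + 6: k != 0 && (7/2)*d < -10
Before d := d + 5: k != 0 && (7/2)*d < -55/2
Before j := d + 3: k != 0 && (7/2)*d < -55/2
Before j := j - 2*k + 9: k != 0 && (7/2)*d < -55/2
Answer: WP = k != 0 && (7/2)*d < -55/2


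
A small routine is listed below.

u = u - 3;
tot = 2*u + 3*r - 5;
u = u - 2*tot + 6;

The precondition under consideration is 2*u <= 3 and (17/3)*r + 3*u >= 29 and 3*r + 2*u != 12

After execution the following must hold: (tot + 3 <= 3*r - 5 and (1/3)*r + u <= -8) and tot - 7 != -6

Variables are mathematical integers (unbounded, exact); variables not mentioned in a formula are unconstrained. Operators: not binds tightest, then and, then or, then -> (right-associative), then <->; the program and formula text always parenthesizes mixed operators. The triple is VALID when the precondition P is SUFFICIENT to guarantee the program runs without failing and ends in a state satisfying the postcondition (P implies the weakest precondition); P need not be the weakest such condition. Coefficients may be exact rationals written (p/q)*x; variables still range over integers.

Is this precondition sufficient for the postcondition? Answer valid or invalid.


Working backward. After the program, the postcondition (tot + 3 <= 3*r - 5 and (1/3)*r + u <= -8) and tot - 7 != -6 must hold; in canonical form it is tot <= 3*r - 8 and (1/3)*r + u <= -8 and tot != 1.
Before u := u - 2*tot + 6: tot <= 3*r - 8 and (1/3)*r + u <= 2*tot - 14 and tot != 1
Before tot := 2*u + 3*r - 5: 2*u <= -3 and (17/3)*r + 3*u >= 24 and 3*r + 2*u != 6
Before u := u - 3: 2*u <= 3 and (17/3)*r + 3*u >= 33 and 3*r + 2*u != 12
The weakest precondition is 2*u <= 3 and (17/3)*r + 3*u >= 33 and 3*r + 2*u != 12.
Check whether 2*u <= 3 and (17/3)*r + 3*u >= 29 and 3*r + 2*u != 12 implies it.
Countermodel: at the initial state r = 11, u = -11, the precondition holds but the weakest precondition fails.
Answer: invalid


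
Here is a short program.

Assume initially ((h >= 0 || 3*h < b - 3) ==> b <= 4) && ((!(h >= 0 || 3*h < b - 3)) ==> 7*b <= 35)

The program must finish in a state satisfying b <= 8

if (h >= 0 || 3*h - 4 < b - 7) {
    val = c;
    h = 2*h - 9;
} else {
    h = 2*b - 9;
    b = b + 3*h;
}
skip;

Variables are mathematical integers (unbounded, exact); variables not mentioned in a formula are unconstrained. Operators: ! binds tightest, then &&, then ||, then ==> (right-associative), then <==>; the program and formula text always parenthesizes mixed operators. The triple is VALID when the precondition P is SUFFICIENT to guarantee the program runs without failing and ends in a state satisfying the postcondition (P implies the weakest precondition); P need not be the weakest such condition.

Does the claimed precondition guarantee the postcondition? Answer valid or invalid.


Working backward. After the program, b <= 8 must hold.
Before skip: b <= 8
Then branch requires b <= 8; else branch requires 7*b <= 35.
Before the if: ((h >= 0 || 3*h < b - 3) ==> b <= 8) && ((!(h >= 0 || 3*h < b - 3)) ==> 7*b <= 35)
The weakest precondition is ((h >= 0 || 3*h < b - 3) ==> b <= 8) && ((!(h >= 0 || 3*h < b - 3)) ==> 7*b <= 35).
Check whether ((h >= 0 || 3*h < b - 3) ==> b <= 4) && ((!(h >= 0 || 3*h < b - 3)) ==> 7*b <= 35) implies it.
Every state satisfying the precondition satisfies the weakest precondition: the implication holds.
Answer: valid


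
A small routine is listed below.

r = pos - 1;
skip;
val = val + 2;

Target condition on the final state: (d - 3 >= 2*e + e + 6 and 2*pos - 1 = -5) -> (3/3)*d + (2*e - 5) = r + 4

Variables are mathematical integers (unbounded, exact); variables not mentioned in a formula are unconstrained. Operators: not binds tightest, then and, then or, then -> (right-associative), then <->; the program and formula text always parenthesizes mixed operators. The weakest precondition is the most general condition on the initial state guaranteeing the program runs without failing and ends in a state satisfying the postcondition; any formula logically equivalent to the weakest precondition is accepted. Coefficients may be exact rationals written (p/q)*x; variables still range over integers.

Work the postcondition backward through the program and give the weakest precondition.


Working backward. After the program, the postcondition (d - 3 >= 2*e + e + 6 and 2*pos - 1 = -5) -> (3/3)*d + (2*e - 5) = r + 4 must hold; in canonical form it is (d >= 3*e + 9 and 2*pos = -4) -> d + 2*e = r + 9.
Before val := val + 2: (d >= 3*e + 9 and 2*pos = -4) -> d + 2*e = r + 9
Before skip: (d >= 3*e + 9 and 2*pos = -4) -> d + 2*e = r + 9
Before r := pos - 1: (d >= 3*e + 9 and 2*pos = -4) -> d + 2*e = pos + 8
Answer: WP = (d >= 3*e + 9 and 2*pos = -4) -> d + 2*e = pos + 8


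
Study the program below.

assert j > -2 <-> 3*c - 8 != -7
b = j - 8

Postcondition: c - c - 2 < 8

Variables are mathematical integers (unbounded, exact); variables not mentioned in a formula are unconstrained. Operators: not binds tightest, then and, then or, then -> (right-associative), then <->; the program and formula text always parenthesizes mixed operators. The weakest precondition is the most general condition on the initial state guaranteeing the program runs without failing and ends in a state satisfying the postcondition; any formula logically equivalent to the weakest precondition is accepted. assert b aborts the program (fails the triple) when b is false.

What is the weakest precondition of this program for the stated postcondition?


Working backward. After the program, the postcondition c - c - 2 < 8 must hold; in canonical form it is true.
Before b := j - 8: true
Before assert j > -2 <-> 3*c - 8 != -7: j > -2 <-> 3*c != 1
Answer: WP = j > -2 <-> 3*c != 1


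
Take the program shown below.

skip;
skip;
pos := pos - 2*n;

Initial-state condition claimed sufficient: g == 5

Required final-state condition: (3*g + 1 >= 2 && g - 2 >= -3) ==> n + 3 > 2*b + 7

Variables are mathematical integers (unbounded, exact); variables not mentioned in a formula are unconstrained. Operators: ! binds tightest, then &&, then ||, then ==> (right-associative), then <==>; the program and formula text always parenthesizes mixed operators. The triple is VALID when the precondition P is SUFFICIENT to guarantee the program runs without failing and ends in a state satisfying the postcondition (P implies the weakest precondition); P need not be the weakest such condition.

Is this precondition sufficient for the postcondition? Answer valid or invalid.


Working backward. After the program, the postcondition (3*g + 1 >= 2 && g - 2 >= -3) ==> n + 3 > 2*b + 7 must hold; in canonical form it is (3*g >= 1 && g >= -1) ==> n > 2*b + 4.
Before pos := pos - 2*n: (3*g >= 1 && g >= -1) ==> n > 2*b + 4
Before skip: (3*g >= 1 && g >= -1) ==> n > 2*b + 4
Before skip: (3*g >= 1 && g >= -1) ==> n > 2*b + 4
The weakest precondition is (3*g >= 1 && g >= -1) ==> n > 2*b + 4.
Check whether g == 5 implies it.
Countermodel: at the initial state b = 0, g = 5, n = 4, the precondition holds but the weakest precondition fails.
Answer: invalid


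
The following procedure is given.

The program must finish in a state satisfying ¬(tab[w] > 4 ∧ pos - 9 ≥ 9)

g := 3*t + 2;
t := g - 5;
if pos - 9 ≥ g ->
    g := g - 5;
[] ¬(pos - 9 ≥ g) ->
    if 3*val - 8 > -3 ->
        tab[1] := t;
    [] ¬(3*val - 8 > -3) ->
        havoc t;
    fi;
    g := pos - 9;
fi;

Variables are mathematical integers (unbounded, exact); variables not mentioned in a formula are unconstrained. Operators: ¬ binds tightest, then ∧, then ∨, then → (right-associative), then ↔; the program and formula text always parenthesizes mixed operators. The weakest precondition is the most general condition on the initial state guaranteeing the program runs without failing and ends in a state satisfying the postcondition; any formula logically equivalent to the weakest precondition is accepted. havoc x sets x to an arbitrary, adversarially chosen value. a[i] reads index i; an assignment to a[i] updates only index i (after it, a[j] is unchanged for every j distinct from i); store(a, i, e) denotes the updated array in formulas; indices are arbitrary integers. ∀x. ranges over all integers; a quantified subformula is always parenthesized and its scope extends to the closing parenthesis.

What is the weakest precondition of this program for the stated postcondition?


Working backward. After the program, the postcondition ¬(tab[w] > 4 ∧ pos - 9 ≥ 9) must hold; in canonical form it is ¬(tab[w] > 4 ∧ pos ≥ 18).
Then branch requires ¬(tab[w] > 4 ∧ pos ≥ 18); else branch requires (3*val > 5 → (¬(store(tab, 1, t)[w] > 4 ∧ pos ≥ 18))) ∧ ((¬(3*val > 5)) → (¬(tab[w] > 4 ∧ pos ≥ 18))).
Before the if: (pos ≥ g + 9 → (¬(tab[w] > 4 ∧ pos ≥ 18))) ∧ ((¬(pos ≥ g + 9)) → ((3*val > 5 → (¬(store(tab, 1, t)[w] > 4 ∧ pos ≥ 18))) ∧ ((¬(3*val > 5)) → (¬(tab[w] > 4 ∧ pos ≥ 18)))))
Before t := g - 5: (pos ≥ g + 9 → (¬(tab[w] > 4 ∧ pos ≥ 18))) ∧ ((¬(pos ≥ g + 9)) → ((3*val > 5 → (¬(store(tab, 1, g - 5)[w] > 4 ∧ pos ≥ 18))) ∧ ((¬(3*val > 5)) → (¬(tab[w] > 4 ∧ pos ≥ 18)))))
Before g := 3*t + 2: (pos ≥ 3*t + 11 → (¬(tab[w] > 4 ∧ pos ≥ 18))) ∧ ((¬(pos ≥ 3*t + 11)) → ((3*val > 5 → (¬(store(tab, 1, 3*t - 3)[w] > 4 ∧ pos ≥ 18))) ∧ ((¬(3*val > 5)) → (¬(tab[w] > 4 ∧ pos ≥ 18)))))
Answer: WP = (pos ≥ 3*t + 11 → (¬(tab[w] > 4 ∧ pos ≥ 18))) ∧ ((¬(pos ≥ 3*t + 11)) → ((3*val > 5 → (¬(store(tab, 1, 3*t - 3)[w] > 4 ∧ pos ≥ 18))) ∧ ((¬(3*val > 5)) → (¬(tab[w] > 4 ∧ pos ≥ 18)))))


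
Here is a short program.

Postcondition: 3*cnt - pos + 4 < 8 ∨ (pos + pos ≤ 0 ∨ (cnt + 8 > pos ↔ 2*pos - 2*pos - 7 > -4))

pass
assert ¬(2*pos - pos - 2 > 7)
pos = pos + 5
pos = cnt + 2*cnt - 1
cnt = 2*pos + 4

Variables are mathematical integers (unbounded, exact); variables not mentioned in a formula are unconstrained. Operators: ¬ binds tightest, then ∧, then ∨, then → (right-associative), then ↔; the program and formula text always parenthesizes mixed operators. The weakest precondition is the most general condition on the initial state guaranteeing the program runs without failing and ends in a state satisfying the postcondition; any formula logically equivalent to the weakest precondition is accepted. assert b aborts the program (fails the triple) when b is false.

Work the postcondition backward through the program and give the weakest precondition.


Working backward. After the program, the postcondition 3*cnt - pos + 4 < 8 ∨ (pos + pos ≤ 0 ∨ (cnt + 8 > pos ↔ 2*pos - 2*pos - 7 > -4)) must hold; in canonical form it is 3*cnt < pos + 4 ∨ 2*pos ≤ 0 ∨ (¬(cnt > pos - 8)).
Before cnt := 2*pos + 4: 5*pos < -8 ∨ 2*pos ≤ 0 ∨ (¬(pos > -12))
Before pos := cnt + 2*cnt - 1: 15*cnt < -3 ∨ 6*cnt ≤ 2 ∨ (¬(3*cnt > -11))
Before pos := pos + 5: 15*cnt < -3 ∨ 6*cnt ≤ 2 ∨ (¬(3*cnt > -11))
Before assert ¬(2*pos - pos - 2 > 7): (¬(pos > 9)) ∧ (15*cnt < -3 ∨ 6*cnt ≤ 2 ∨ (¬(3*cnt > -11)))
Before skip: (¬(pos > 9)) ∧ (15*cnt < -3 ∨ 6*cnt ≤ 2 ∨ (¬(3*cnt > -11)))
Answer: WP = (¬(pos > 9)) ∧ (15*cnt < -3 ∨ 6*cnt ≤ 2 ∨ (¬(3*cnt > -11)))


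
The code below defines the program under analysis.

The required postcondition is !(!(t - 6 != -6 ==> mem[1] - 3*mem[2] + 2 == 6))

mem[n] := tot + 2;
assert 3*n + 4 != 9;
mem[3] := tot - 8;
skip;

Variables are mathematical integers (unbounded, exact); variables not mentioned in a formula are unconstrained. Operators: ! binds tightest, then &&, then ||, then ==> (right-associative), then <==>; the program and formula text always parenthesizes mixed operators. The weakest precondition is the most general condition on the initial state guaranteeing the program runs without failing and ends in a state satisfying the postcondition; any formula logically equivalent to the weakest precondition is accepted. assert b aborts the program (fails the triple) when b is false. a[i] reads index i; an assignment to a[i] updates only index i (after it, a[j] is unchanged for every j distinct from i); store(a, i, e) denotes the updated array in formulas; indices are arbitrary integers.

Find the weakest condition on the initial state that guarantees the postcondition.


Working backward. After the program, the postcondition !(!(t - 6 != -6 ==> mem[1] - 3*mem[2] + 2 == 6)) must hold; in canonical form it is t != 0 ==> mem[1] == 3*mem[2] + 4.
Before skip: t != 0 ==> mem[1] == 3*mem[2] + 4
Before mem[3] := tot - 8: t != 0 ==> mem[1] == 3*mem[2] + 4
Before assert 3*n + 4 != 9: 3*n != 5 && (t != 0 ==> mem[1] == 3*mem[2] + 4)
Before mem[n] := tot + 2: 3*n != 5 && (t != 0 ==> store(mem, n, tot + 2)[1] == 3*store(mem, n, tot + 2)[2] + 4)
Answer: WP = 3*n != 5 && (t != 0 ==> store(mem, n, tot + 2)[1] == 3*store(mem, n, tot + 2)[2] + 4)


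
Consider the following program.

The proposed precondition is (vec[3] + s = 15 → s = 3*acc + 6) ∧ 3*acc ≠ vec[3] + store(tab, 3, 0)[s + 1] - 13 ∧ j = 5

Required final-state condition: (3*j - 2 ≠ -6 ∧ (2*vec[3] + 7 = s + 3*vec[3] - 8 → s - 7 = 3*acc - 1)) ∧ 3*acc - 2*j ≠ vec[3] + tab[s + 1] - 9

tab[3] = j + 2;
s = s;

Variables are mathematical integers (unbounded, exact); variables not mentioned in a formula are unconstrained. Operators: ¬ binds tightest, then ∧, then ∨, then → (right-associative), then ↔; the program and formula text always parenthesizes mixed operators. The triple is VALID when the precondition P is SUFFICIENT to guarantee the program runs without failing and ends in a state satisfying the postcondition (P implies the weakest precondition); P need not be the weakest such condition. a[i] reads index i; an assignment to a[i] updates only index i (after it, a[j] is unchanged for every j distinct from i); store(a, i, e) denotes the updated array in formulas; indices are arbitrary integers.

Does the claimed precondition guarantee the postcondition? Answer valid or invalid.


Working backward. After the program, the postcondition (3*j - 2 ≠ -6 ∧ (2*vec[3] + 7 = s + 3*vec[3] - 8 → s - 7 = 3*acc - 1)) ∧ 3*acc - 2*j ≠ vec[3] + tab[s + 1] - 9 must hold; in canonical form it is 3*j ≠ -4 ∧ (vec[3] + s = 15 → s = 3*acc + 6) ∧ 3*acc ≠ tab[s + 1] + vec[3] + 2*j - 9.
Before s := s: 3*j ≠ -4 ∧ (vec[3] + s = 15 → s = 3*acc + 6) ∧ 3*acc ≠ tab[s + 1] + vec[3] + 2*j - 9
Before tab[3] := j + 2: 3*j ≠ -4 ∧ (vec[3] + s = 15 → s = 3*acc + 6) ∧ 3*acc ≠ vec[3] + store(tab, 3, j + 2)[s + 1] + 2*j - 9
The weakest precondition is 3*j ≠ -4 ∧ (vec[3] + s = 15 → s = 3*acc + 6) ∧ 3*acc ≠ vec[3] + store(tab, 3, j + 2)[s + 1] + 2*j - 9.
Check whether (vec[3] + s = 15 → s = 3*acc + 6) ∧ 3*acc ≠ vec[3] + store(tab, 3, 0)[s + 1] - 13 ∧ j = 5 implies it.
Countermodel: at the initial state acc = 0, j = 5, s = 0, tab = {[1] = -1, [3] = 5, elsewhere 5}, vec = {[1] = 0, [3] = 0, elsewhere 0}, the precondition holds but the weakest precondition fails.
Answer: invalid


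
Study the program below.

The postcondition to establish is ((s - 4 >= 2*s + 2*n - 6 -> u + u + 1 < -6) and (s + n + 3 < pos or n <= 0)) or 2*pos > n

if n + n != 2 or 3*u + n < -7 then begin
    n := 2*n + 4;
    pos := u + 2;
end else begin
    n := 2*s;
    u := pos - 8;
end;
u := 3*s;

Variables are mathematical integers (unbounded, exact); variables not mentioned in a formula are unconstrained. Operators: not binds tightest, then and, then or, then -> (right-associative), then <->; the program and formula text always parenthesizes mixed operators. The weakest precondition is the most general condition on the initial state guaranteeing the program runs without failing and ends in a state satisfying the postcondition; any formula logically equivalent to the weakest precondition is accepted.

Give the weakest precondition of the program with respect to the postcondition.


Working backward. After the program, the postcondition ((s - 4 >= 2*s + 2*n - 6 -> u + u + 1 < -6) and (s + n + 3 < pos or n <= 0)) or 2*pos > n must hold; in canonical form it is ((2*n + s <= 2 -> 2*u < -7) and (n + s < pos - 3 or n <= 0)) or 2*pos > n.
Before u := 3*s: ((2*n + s <= 2 -> 6*s < -7) and (n + s < pos - 3 or n <= 0)) or 2*pos > n
Then branch requires ((4*n + s <= -6 -> 6*s < -7) and (2*n + s < u - 5 or 2*n <= -4)) or 2*u > 2*n; else branch requires ((5*s <= 2 -> 6*s < -7) and (3*s < pos - 3 or 2*s <= 0)) or 2*pos > 2*s.
Before the if: ((2*n != 2 or n + 3*u < -7) -> (((4*n + s <= -6 -> 6*s < -7) and (2*n + s < u - 5 or 2*n <= -4)) or 2*u > 2*n)) and ((not (2*n != 2 or n + 3*u < -7)) -> (((5*s <= 2 -> 6*s < -7) and (3*s < pos - 3 or 2*s <= 0)) or 2*pos > 2*s))
Answer: WP = ((2*n != 2 or n + 3*u < -7) -> (((4*n + s <= -6 -> 6*s < -7) and (2*n + s < u - 5 or 2*n <= -4)) or 2*u > 2*n)) and ((not (2*n != 2 or n + 3*u < -7)) -> (((5*s <= 2 -> 6*s < -7) and (3*s < pos - 3 or 2*s <= 0)) or 2*pos > 2*s))


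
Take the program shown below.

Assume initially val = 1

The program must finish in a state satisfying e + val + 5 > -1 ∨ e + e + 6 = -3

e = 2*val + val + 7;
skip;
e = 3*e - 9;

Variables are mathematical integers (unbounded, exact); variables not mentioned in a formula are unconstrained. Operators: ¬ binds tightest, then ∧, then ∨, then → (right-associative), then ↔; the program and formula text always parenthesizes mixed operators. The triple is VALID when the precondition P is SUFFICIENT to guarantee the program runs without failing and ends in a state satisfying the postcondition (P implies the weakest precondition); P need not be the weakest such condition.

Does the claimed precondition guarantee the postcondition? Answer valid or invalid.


Working backward. After the program, the postcondition e + val + 5 > -1 ∨ e + e + 6 = -3 must hold; in canonical form it is e + val > -6 ∨ 2*e = -9.
Before e := 3*e - 9: 3*e + val > 3 ∨ 6*e = 9
Before skip: 3*e + val > 3 ∨ 6*e = 9
Before e := 2*val + val + 7: 10*val > -18 ∨ 18*val = -33
The weakest precondition is 10*val > -18 ∨ 18*val = -33.
Check whether val = 1 implies it.
Every state satisfying the precondition satisfies the weakest precondition: the implication holds.
Answer: valid
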